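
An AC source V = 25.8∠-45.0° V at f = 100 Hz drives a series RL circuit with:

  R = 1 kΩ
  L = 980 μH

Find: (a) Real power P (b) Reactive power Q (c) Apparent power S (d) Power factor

Step 1 — Angular frequency: ω = 2π·f = 2π·100 = 628.3 rad/s.
Step 2 — Component impedances:
  R: Z = R = 1000 Ω
  L: Z = jωL = j·628.3·0.00098 = 0 + j0.6158 Ω
Step 3 — Series combination: Z_total = R + L = 1000 + j0.6158 Ω = 1000∠0.0° Ω.
Step 4 — Source phasor: V = 25.8∠-45.0° V = 18.24 - j18.24 V.
Step 5 — Current: I = V / Z = 0.01823 - j0.01825 A = 0.0258∠-45.0° A.
Step 6 — Complex power: S = V·I* = 0.6656 + j0.0004099 VA.
Step 7 — Real power: P = Re(S) = 0.6656 W.
Step 8 — Reactive power: Q = Im(S) = 0.0004099 VAR.
Step 9 — Apparent power: |S| = 0.6656 VA.
Step 10 — Power factor: PF = P/|S| = 1 (lagging).

(a) P = 0.6656 W  (b) Q = 0.0004099 VAR  (c) S = 0.6656 VA  (d) PF = 1 (lagging)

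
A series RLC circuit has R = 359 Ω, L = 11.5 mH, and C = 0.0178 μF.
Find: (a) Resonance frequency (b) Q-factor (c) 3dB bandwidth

Step 1 — Resonance: ω₀ = 1/√(LC) = 1/√(0.0115·1.78e-08) = 6.989e+04 rad/s.
Step 2 — f₀ = ω₀/(2π) = 1.112e+04 Hz.
Step 3 — Series Q: Q = ω₀L/R = 6.989e+04·0.0115/359 = 2.239.
Step 4 — Bandwidth: Δω = ω₀/Q = 3.122e+04 rad/s; BW = Δω/(2π) = 4968 Hz.

(a) f₀ = 1.112e+04 Hz  (b) Q = 2.239  (c) BW = 4968 Hz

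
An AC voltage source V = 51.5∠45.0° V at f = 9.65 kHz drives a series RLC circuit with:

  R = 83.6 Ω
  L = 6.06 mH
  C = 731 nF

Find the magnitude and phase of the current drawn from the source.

Step 1 — Angular frequency: ω = 2π·f = 2π·9650 = 6.063e+04 rad/s.
Step 2 — Component impedances:
  R: Z = R = 83.6 Ω
  L: Z = jωL = j·6.063e+04·0.00606 = 0 + j367.4 Ω
  C: Z = 1/(jωC) = -j/(ω·C) = 0 - j22.56 Ω
Step 3 — Series combination: Z_total = R + L + C = 83.6 + j344.9 Ω = 354.9∠76.4° Ω.
Step 4 — Source phasor: V = 51.5∠45.0° V = 36.42 + j36.42 V.
Step 5 — Ohm's law: I = V / Z_total = (36.42 + j36.42) / (83.6 + j344.9) = 0.1239 - j0.07556 A.
Step 6 — Convert to polar: |I| = 0.1451 A, ∠I = -31.4°.

I = 0.1451∠-31.4° A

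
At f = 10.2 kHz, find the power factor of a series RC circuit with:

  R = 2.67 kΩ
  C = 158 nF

Step 1 — Angular frequency: ω = 2π·f = 2π·1.02e+04 = 6.409e+04 rad/s.
Step 2 — Component impedances:
  R: Z = R = 2670 Ω
  C: Z = 1/(jωC) = -j/(ω·C) = 0 - j98.76 Ω
Step 3 — Series combination: Z_total = R + C = 2670 - j98.76 Ω = 2672∠-2.1° Ω.
Step 4 — Power factor: PF = cos(φ) = Re(Z)/|Z| = 2670/2672 = 0.9993.
Step 5 — Type: Im(Z) = -98.76 ⇒ leading (phase φ = -2.1°).

PF = 0.9993 (leading, φ = -2.1°)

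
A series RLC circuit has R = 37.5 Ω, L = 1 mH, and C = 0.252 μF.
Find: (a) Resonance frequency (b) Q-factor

Step 1 — Resonance condition Im(Z)=0 gives ω₀ = 1/√(LC).
Step 2 — ω₀ = 1/√(0.001·2.52e-07) = 6.299e+04 rad/s.
Step 3 — f₀ = ω₀/(2π) = 1.003e+04 Hz.
Step 4 — Series Q: Q = ω₀L/R = 6.299e+04·0.001/37.5 = 1.68.

(a) f₀ = 1.003e+04 Hz  (b) Q = 1.68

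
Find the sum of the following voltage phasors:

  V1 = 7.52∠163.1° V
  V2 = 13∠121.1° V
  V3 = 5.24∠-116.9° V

Step 1 — Convert each phasor to rectangular form:
  V1 = 7.52·(cos(163.1°) + j·sin(163.1°)) = -7.195 + j2.186 V
  V2 = 13·(cos(121.1°) + j·sin(121.1°)) = -6.715 + j11.13 V
  V3 = 5.24·(cos(-116.9°) + j·sin(-116.9°)) = -2.371 - j4.673 V
Step 2 — Sum components: V_total = -16.28 + j8.645 V.
Step 3 — Convert to polar: |V_total| = 18.43 V, ∠V_total = 152.0°.

V_total = 18.43∠152.0° V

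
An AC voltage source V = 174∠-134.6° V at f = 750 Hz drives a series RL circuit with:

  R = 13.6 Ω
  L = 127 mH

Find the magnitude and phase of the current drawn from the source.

Step 1 — Angular frequency: ω = 2π·f = 2π·750 = 4712 rad/s.
Step 2 — Component impedances:
  R: Z = R = 13.6 Ω
  L: Z = jωL = j·4712·0.127 = 0 + j598.5 Ω
Step 3 — Series combination: Z_total = R + L = 13.6 + j598.5 Ω = 598.6∠88.7° Ω.
Step 4 — Source phasor: V = 174∠-134.6° V = -122.2 - j123.9 V.
Step 5 — Ohm's law: I = V / Z_total = (-122.2 - j123.9) / (13.6 + j598.5) = -0.2115 + j0.1993 A.
Step 6 — Convert to polar: |I| = 0.2907 A, ∠I = 136.7°.

I = 0.2907∠136.7° A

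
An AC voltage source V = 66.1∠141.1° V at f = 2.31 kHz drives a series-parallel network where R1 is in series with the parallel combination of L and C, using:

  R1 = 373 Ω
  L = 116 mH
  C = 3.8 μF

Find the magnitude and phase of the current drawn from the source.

Step 1 — Angular frequency: ω = 2π·f = 2π·2310 = 1.451e+04 rad/s.
Step 2 — Component impedances:
  R1: Z = R = 373 Ω
  L: Z = jωL = j·1.451e+04·0.116 = 0 + j1684 Ω
  C: Z = 1/(jωC) = -j/(ω·C) = 0 - j18.13 Ω
Step 3 — Parallel branch: L || C = 1/(1/L + 1/C) = 0 - j18.33 Ω.
Step 4 — Series with R1: Z_total = R1 + (L || C) = 373 - j18.33 Ω = 373.5∠-2.8° Ω.
Step 5 — Source phasor: V = 66.1∠141.1° V = -51.44 + j41.51 V.
Step 6 — Ohm's law: I = V / Z_total = (-51.44 + j41.51) / (373 - j18.33) = -0.143 + j0.1043 A.
Step 7 — Convert to polar: |I| = 0.177 A, ∠I = 143.9°.

I = 0.177∠143.9° A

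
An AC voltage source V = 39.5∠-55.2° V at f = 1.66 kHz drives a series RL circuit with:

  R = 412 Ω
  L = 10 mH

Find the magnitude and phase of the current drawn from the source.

Step 1 — Angular frequency: ω = 2π·f = 2π·1660 = 1.043e+04 rad/s.
Step 2 — Component impedances:
  R: Z = R = 412 Ω
  L: Z = jωL = j·1.043e+04·0.01 = 0 + j104.3 Ω
Step 3 — Series combination: Z_total = R + L = 412 + j104.3 Ω = 425∠14.2° Ω.
Step 4 — Source phasor: V = 39.5∠-55.2° V = 22.54 - j32.44 V.
Step 5 — Ohm's law: I = V / Z_total = (22.54 - j32.44) / (412 + j104.3) = 0.03269 - j0.087 A.
Step 6 — Convert to polar: |I| = 0.09294 A, ∠I = -69.4°.

I = 0.09294∠-69.4° A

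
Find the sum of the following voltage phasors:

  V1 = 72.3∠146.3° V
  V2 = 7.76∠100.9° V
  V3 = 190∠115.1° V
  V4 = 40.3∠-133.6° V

Step 1 — Convert each phasor to rectangular form:
  V1 = 72.3·(cos(146.3°) + j·sin(146.3°)) = -60.15 + j40.12 V
  V2 = 7.76·(cos(100.9°) + j·sin(100.9°)) = -1.467 + j7.62 V
  V3 = 190·(cos(115.1°) + j·sin(115.1°)) = -80.6 + j172.1 V
  V4 = 40.3·(cos(-133.6°) + j·sin(-133.6°)) = -27.79 - j29.18 V
Step 2 — Sum components: V_total = -170 + j190.6 V.
Step 3 — Convert to polar: |V_total| = 255.4 V, ∠V_total = 131.7°.

V_total = 255.4∠131.7° V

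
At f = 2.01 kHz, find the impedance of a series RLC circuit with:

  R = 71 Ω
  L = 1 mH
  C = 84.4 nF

Step 1 — Angular frequency: ω = 2π·f = 2π·2010 = 1.263e+04 rad/s.
Step 2 — Component impedances:
  R: Z = R = 71 Ω
  L: Z = jωL = j·1.263e+04·0.001 = 0 + j12.63 Ω
  C: Z = 1/(jωC) = -j/(ω·C) = 0 - j938.2 Ω
Step 3 — Series combination: Z_total = R + L + C = 71 - j925.5 Ω = 928.3∠-85.6° Ω.

Z = 71 - j925.5 Ω = 928.3∠-85.6° Ω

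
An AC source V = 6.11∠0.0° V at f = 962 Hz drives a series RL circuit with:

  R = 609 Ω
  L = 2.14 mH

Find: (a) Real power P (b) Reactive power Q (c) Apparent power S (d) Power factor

Step 1 — Angular frequency: ω = 2π·f = 2π·962 = 6044 rad/s.
Step 2 — Component impedances:
  R: Z = R = 609 Ω
  L: Z = jωL = j·6044·0.00214 = 0 + j12.94 Ω
Step 3 — Series combination: Z_total = R + L = 609 + j12.94 Ω = 609.1∠1.2° Ω.
Step 4 — Source phasor: V = 6.11∠0.0° V = 6.11 V.
Step 5 — Current: I = V / Z = 0.01003 - j0.000213 A = 0.01003∠-1.2° A.
Step 6 — Complex power: S = V·I* = 0.06127 + j0.001301 VA.
Step 7 — Real power: P = Re(S) = 0.06127 W.
Step 8 — Reactive power: Q = Im(S) = 0.001301 VAR.
Step 9 — Apparent power: |S| = 0.06129 VA.
Step 10 — Power factor: PF = P/|S| = 0.9998 (lagging).

(a) P = 0.06127 W  (b) Q = 0.001301 VAR  (c) S = 0.06129 VA  (d) PF = 0.9998 (lagging)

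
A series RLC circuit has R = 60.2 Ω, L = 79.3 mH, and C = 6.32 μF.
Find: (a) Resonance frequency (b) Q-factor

Step 1 — Resonance condition Im(Z)=0 gives ω₀ = 1/√(LC).
Step 2 — ω₀ = 1/√(0.0793·6.32e-06) = 1413 rad/s.
Step 3 — f₀ = ω₀/(2π) = 224.8 Hz.
Step 4 — Series Q: Q = ω₀L/R = 1413·0.0793/60.2 = 1.861.

(a) f₀ = 224.8 Hz  (b) Q = 1.861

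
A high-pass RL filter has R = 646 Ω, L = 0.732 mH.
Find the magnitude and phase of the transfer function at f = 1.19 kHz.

Step 1 — Angular frequency: ω = 2π·1190 = 7477 rad/s.
Step 2 — Transfer function: H(jω) = jωL/(R + jωL).
Step 3 — Numerator jωL = j·5.473; denominator R + jωL = 646 + j5.473.
Step 4 — H = 7.178e-05 + j0.008472.
Step 5 — Magnitude: |H| = 0.008472 (-41.4 dB); phase: φ = 89.5°.

|H| = 0.008472 (-41.4 dB), φ = 89.5°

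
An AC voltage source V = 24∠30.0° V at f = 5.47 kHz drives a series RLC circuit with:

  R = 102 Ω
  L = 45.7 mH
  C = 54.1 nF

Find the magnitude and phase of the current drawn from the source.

Step 1 — Angular frequency: ω = 2π·f = 2π·5470 = 3.437e+04 rad/s.
Step 2 — Component impedances:
  R: Z = R = 102 Ω
  L: Z = jωL = j·3.437e+04·0.0457 = 0 + j1571 Ω
  C: Z = 1/(jωC) = -j/(ω·C) = 0 - j537.8 Ω
Step 3 — Series combination: Z_total = R + L + C = 102 + j1033 Ω = 1038∠84.4° Ω.
Step 4 — Source phasor: V = 24∠30.0° V = 20.78 + j12 V.
Step 5 — Ohm's law: I = V / Z_total = (20.78 + j12) / (102 + j1033) = 0.01347 - j0.01879 A.
Step 6 — Convert to polar: |I| = 0.02312 A, ∠I = -54.4°.

I = 0.02312∠-54.4° A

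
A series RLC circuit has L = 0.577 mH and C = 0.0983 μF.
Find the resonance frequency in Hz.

Step 1 — Resonance condition Im(Z)=0 gives ω₀ = 1/√(LC).
Step 2 — ω₀ = 1/√(0.000577·9.83e-08) = 1.328e+05 rad/s.
Step 3 — f₀ = ω₀/(2π) = 2.113e+04 Hz.

f₀ = 2.113e+04 Hz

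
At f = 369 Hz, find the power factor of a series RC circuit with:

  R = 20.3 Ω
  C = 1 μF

Step 1 — Angular frequency: ω = 2π·f = 2π·369 = 2318 rad/s.
Step 2 — Component impedances:
  R: Z = R = 20.3 Ω
  C: Z = 1/(jωC) = -j/(ω·C) = 0 - j431.3 Ω
Step 3 — Series combination: Z_total = R + C = 20.3 - j431.3 Ω = 431.8∠-87.3° Ω.
Step 4 — Power factor: PF = cos(φ) = Re(Z)/|Z| = 20.3/431.8 = 0.04701.
Step 5 — Type: Im(Z) = -431.3 ⇒ leading (phase φ = -87.3°).

PF = 0.04701 (leading, φ = -87.3°)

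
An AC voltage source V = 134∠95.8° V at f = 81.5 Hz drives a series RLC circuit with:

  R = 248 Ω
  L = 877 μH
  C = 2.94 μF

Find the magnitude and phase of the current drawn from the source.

Step 1 — Angular frequency: ω = 2π·f = 2π·81.5 = 512.1 rad/s.
Step 2 — Component impedances:
  R: Z = R = 248 Ω
  L: Z = jωL = j·512.1·0.000877 = 0 + j0.4491 Ω
  C: Z = 1/(jωC) = -j/(ω·C) = 0 - j664.2 Ω
Step 3 — Series combination: Z_total = R + L + C = 248 - j663.8 Ω = 708.6∠-69.5° Ω.
Step 4 — Source phasor: V = 134∠95.8° V = -13.54 + j133.3 V.
Step 5 — Ohm's law: I = V / Z_total = (-13.54 + j133.3) / (248 - j663.8) = -0.1829 + j0.04795 A.
Step 6 — Convert to polar: |I| = 0.1891 A, ∠I = 165.3°.

I = 0.1891∠165.3° A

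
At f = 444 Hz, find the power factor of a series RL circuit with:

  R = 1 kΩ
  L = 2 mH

Step 1 — Angular frequency: ω = 2π·f = 2π·444 = 2790 rad/s.
Step 2 — Component impedances:
  R: Z = R = 1000 Ω
  L: Z = jωL = j·2790·0.002 = 0 + j5.579 Ω
Step 3 — Series combination: Z_total = R + L = 1000 + j5.579 Ω = 1000∠0.3° Ω.
Step 4 — Power factor: PF = cos(φ) = Re(Z)/|Z| = 1000/1000 = 1.
Step 5 — Type: Im(Z) = 5.579 ⇒ lagging (phase φ = 0.3°).

PF = 1 (lagging, φ = 0.3°)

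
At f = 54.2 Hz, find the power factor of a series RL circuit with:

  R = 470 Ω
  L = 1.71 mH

Step 1 — Angular frequency: ω = 2π·f = 2π·54.2 = 340.5 rad/s.
Step 2 — Component impedances:
  R: Z = R = 470 Ω
  L: Z = jωL = j·340.5·0.00171 = 0 + j0.5823 Ω
Step 3 — Series combination: Z_total = R + L = 470 + j0.5823 Ω = 470∠0.1° Ω.
Step 4 — Power factor: PF = cos(φ) = Re(Z)/|Z| = 470/470 = 1.
Step 5 — Type: Im(Z) = 0.5823 ⇒ lagging (phase φ = 0.1°).

PF = 1 (lagging, φ = 0.1°)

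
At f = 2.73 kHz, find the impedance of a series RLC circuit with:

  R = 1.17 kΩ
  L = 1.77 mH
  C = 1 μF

Step 1 — Angular frequency: ω = 2π·f = 2π·2730 = 1.715e+04 rad/s.
Step 2 — Component impedances:
  R: Z = R = 1170 Ω
  L: Z = jωL = j·1.715e+04·0.00177 = 0 + j30.36 Ω
  C: Z = 1/(jωC) = -j/(ω·C) = 0 - j58.3 Ω
Step 3 — Series combination: Z_total = R + L + C = 1170 - j27.94 Ω = 1170∠-1.4° Ω.

Z = 1170 - j27.94 Ω = 1170∠-1.4° Ω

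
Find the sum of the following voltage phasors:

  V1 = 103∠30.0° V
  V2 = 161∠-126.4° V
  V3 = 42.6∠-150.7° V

Step 1 — Convert each phasor to rectangular form:
  V1 = 103·(cos(30.0°) + j·sin(30.0°)) = 89.2 + j51.5 V
  V2 = 161·(cos(-126.4°) + j·sin(-126.4°)) = -95.54 - j129.6 V
  V3 = 42.6·(cos(-150.7°) + j·sin(-150.7°)) = -37.15 - j20.85 V
Step 2 — Sum components: V_total = -43.49 - j98.94 V.
Step 3 — Convert to polar: |V_total| = 108.1 V, ∠V_total = -113.7°.

V_total = 108.1∠-113.7° V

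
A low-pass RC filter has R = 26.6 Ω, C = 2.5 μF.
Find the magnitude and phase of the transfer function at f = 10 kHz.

Step 1 — Angular frequency: ω = 2π·1e+04 = 6.283e+04 rad/s.
Step 2 — Transfer function: H(jω) = 1/(1 + jωRC).
Step 3 — Denominator: 1 + jωRC = 1 + j·6.283e+04·26.6·2.5e-06 = 1 + j4.178.
Step 4 — H = 0.05418 - j0.2264.
Step 5 — Magnitude: |H| = 0.2328 (-12.7 dB); phase: φ = -76.5°.

|H| = 0.2328 (-12.7 dB), φ = -76.5°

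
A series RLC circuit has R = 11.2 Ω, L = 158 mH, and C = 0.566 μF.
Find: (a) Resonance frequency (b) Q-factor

Step 1 — Resonance condition Im(Z)=0 gives ω₀ = 1/√(LC).
Step 2 — ω₀ = 1/√(0.158·5.66e-07) = 3344 rad/s.
Step 3 — f₀ = ω₀/(2π) = 532.2 Hz.
Step 4 — Series Q: Q = ω₀L/R = 3344·0.158/11.2 = 47.17.

(a) f₀ = 532.2 Hz  (b) Q = 47.17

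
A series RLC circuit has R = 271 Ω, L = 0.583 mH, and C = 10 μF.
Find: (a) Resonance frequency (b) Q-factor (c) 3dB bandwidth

Step 1 — Resonance condition Im(Z)=0 gives ω₀ = 1/√(LC).
Step 2 — ω₀ = 1/√(0.000583·1e-05) = 1.31e+04 rad/s.
Step 3 — f₀ = ω₀/(2π) = 2084 Hz.
Step 4 — Series Q: Q = ω₀L/R = 1.31e+04·0.000583/271 = 0.02818.
Step 5 — 3dB bandwidth: Δω = ω₀/Q = 4.648e+05 rad/s; BW = Δω/(2π) = 7.398e+04 Hz.

(a) f₀ = 2084 Hz  (b) Q = 0.02818  (c) BW = 7.398e+04 Hz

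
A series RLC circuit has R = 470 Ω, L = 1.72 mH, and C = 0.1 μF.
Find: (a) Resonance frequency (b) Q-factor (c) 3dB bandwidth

Step 1 — Resonance: ω₀ = 1/√(LC) = 1/√(0.00172·1e-07) = 7.625e+04 rad/s.
Step 2 — f₀ = ω₀/(2π) = 1.214e+04 Hz.
Step 3 — Series Q: Q = ω₀L/R = 7.625e+04·0.00172/470 = 0.279.
Step 4 — Bandwidth: Δω = ω₀/Q = 2.733e+05 rad/s; BW = Δω/(2π) = 4.349e+04 Hz.

(a) f₀ = 1.214e+04 Hz  (b) Q = 0.279  (c) BW = 4.349e+04 Hz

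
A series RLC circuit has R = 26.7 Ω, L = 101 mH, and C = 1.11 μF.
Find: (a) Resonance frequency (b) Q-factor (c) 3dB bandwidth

Step 1 — Resonance: ω₀ = 1/√(LC) = 1/√(0.101·1.11e-06) = 2987 rad/s.
Step 2 — f₀ = ω₀/(2π) = 475.3 Hz.
Step 3 — Series Q: Q = ω₀L/R = 2987·0.101/26.7 = 11.3.
Step 4 — Bandwidth: Δω = ω₀/Q = 264.4 rad/s; BW = Δω/(2π) = 42.07 Hz.

(a) f₀ = 475.3 Hz  (b) Q = 11.3  (c) BW = 42.07 Hz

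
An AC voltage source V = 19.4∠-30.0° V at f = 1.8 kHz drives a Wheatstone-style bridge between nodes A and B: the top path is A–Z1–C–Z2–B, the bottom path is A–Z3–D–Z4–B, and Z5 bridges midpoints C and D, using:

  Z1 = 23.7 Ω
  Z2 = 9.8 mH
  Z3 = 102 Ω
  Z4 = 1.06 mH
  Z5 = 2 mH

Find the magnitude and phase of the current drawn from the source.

Step 1 — Angular frequency: ω = 2π·f = 2π·1800 = 1.131e+04 rad/s.
Step 2 — Component impedances:
  Z1: Z = R = 23.7 Ω
  Z2: Z = jωL = j·1.131e+04·0.0098 = 0 + j110.8 Ω
  Z3: Z = R = 102 Ω
  Z4: Z = jωL = j·1.131e+04·0.00106 = 0 + j11.99 Ω
  Z5: Z = jωL = j·1.131e+04·0.002 = 0 + j22.62 Ω
Step 3 — Bridge requires nodal analysis (the Z5 bridge couples midpoints C and D, so the two paths cannot be reduced to a simple series/parallel combination). Setting node B to ground and injecting 1 A at node A, the 3-node admittance system at A, C, D solves to V_A = Z_AB = 20.68 + j20.33 Ω = 29∠44.5° Ω.
Step 4 — Source phasor: V = 19.4∠-30.0° V = 16.8 - j9.7 V.
Step 5 — Ohm's law: I = V / Z_total = (16.8 - j9.7) / (20.68 + j20.33) = 0.1786 - j0.6447 A.
Step 6 — Convert to polar: |I| = 0.669 A, ∠I = -74.5°.

I = 0.669∠-74.5° A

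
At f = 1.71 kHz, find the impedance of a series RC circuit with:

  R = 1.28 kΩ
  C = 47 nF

Step 1 — Angular frequency: ω = 2π·f = 2π·1710 = 1.074e+04 rad/s.
Step 2 — Component impedances:
  R: Z = R = 1280 Ω
  C: Z = 1/(jωC) = -j/(ω·C) = 0 - j1980 Ω
Step 3 — Series combination: Z_total = R + C = 1280 - j1980 Ω = 2358∠-57.1° Ω.

Z = 1280 - j1980 Ω = 2358∠-57.1° Ω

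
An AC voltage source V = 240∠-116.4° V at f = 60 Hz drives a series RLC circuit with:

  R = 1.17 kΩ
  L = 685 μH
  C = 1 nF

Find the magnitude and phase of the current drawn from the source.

Step 1 — Angular frequency: ω = 2π·f = 2π·60 = 377 rad/s.
Step 2 — Component impedances:
  R: Z = R = 1170 Ω
  L: Z = jωL = j·377·0.000685 = 0 + j0.2582 Ω
  C: Z = 1/(jωC) = -j/(ω·C) = 0 - j2.653e+06 Ω
Step 3 — Series combination: Z_total = R + L + C = 1170 - j2.653e+06 Ω = 2.653e+06∠-90.0° Ω.
Step 4 — Source phasor: V = 240∠-116.4° V = -106.7 - j215 V.
Step 5 — Ohm's law: I = V / Z_total = (-106.7 - j215) / (1170 - j2.653e+06) = 8.102e-05 - j4.027e-05 A.
Step 6 — Convert to polar: |I| = 9.048e-05 A, ∠I = -26.4°.

I = 9.048e-05∠-26.4° A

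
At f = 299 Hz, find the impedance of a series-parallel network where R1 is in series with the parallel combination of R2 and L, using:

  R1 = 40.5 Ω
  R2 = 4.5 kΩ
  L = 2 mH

Step 1 — Angular frequency: ω = 2π·f = 2π·299 = 1879 rad/s.
Step 2 — Component impedances:
  R1: Z = R = 40.5 Ω
  R2: Z = R = 4500 Ω
  L: Z = jωL = j·1879·0.002 = 0 + j3.757 Ω
Step 3 — Parallel branch: R2 || L = 1/(1/R2 + 1/L) = 0.003137 + j3.757 Ω.
Step 4 — Series with R1: Z_total = R1 + (R2 || L) = 40.5 + j3.757 Ω = 40.68∠5.3° Ω.

Z = 40.5 + j3.757 Ω = 40.68∠5.3° Ω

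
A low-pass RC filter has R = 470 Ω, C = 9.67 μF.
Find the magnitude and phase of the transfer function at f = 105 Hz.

Step 1 — Angular frequency: ω = 2π·105 = 659.7 rad/s.
Step 2 — Transfer function: H(jω) = 1/(1 + jωRC).
Step 3 — Denominator: 1 + jωRC = 1 + j·659.7·470·9.67e-06 = 1 + j2.998.
Step 4 — H = 0.1001 - j0.3001.
Step 5 — Magnitude: |H| = 0.3164 (-10.0 dB); phase: φ = -71.6°.

|H| = 0.3164 (-10.0 dB), φ = -71.6°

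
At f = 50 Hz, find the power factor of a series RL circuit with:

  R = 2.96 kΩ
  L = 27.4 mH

Step 1 — Angular frequency: ω = 2π·f = 2π·50 = 314.2 rad/s.
Step 2 — Component impedances:
  R: Z = R = 2960 Ω
  L: Z = jωL = j·314.2·0.0274 = 0 + j8.608 Ω
Step 3 — Series combination: Z_total = R + L = 2960 + j8.608 Ω = 2960∠0.2° Ω.
Step 4 — Power factor: PF = cos(φ) = Re(Z)/|Z| = 2960/2960 = 1.
Step 5 — Type: Im(Z) = 8.608 ⇒ lagging (phase φ = 0.2°).

PF = 1 (lagging, φ = 0.2°)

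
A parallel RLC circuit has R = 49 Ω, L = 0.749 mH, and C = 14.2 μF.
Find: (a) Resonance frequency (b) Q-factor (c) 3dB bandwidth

Step 1 — Resonance: ω₀ = 1/√(LC) = 1/√(0.000749·1.42e-05) = 9696 rad/s.
Step 2 — f₀ = ω₀/(2π) = 1543 Hz.
Step 3 — Parallel Q: Q = R/(ω₀L) = 49/(9696·0.000749) = 6.747.
Step 4 — Bandwidth: Δω = ω₀/Q = 1437 rad/s; BW = Δω/(2π) = 228.7 Hz.

(a) f₀ = 1543 Hz  (b) Q = 6.747  (c) BW = 228.7 Hz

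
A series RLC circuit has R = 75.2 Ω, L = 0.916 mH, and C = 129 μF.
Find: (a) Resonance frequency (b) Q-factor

Step 1 — Resonance condition Im(Z)=0 gives ω₀ = 1/√(LC).
Step 2 — ω₀ = 1/√(0.000916·0.000129) = 2909 rad/s.
Step 3 — f₀ = ω₀/(2π) = 463 Hz.
Step 4 — Series Q: Q = ω₀L/R = 2909·0.000916/75.2 = 0.03544.

(a) f₀ = 463 Hz  (b) Q = 0.03544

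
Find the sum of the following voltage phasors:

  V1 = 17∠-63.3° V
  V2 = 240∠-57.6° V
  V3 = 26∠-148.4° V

Step 1 — Convert each phasor to rectangular form:
  V1 = 17·(cos(-63.3°) + j·sin(-63.3°)) = 7.638 - j15.19 V
  V2 = 240·(cos(-57.6°) + j·sin(-57.6°)) = 128.6 - j202.6 V
  V3 = 26·(cos(-148.4°) + j·sin(-148.4°)) = -22.14 - j13.62 V
Step 2 — Sum components: V_total = 114.1 - j231.4 V.
Step 3 — Convert to polar: |V_total| = 258 V, ∠V_total = -63.8°.

V_total = 258∠-63.8° V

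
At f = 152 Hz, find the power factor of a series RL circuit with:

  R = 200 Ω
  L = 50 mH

Step 1 — Angular frequency: ω = 2π·f = 2π·152 = 955 rad/s.
Step 2 — Component impedances:
  R: Z = R = 200 Ω
  L: Z = jωL = j·955·0.05 = 0 + j47.75 Ω
Step 3 — Series combination: Z_total = R + L = 200 + j47.75 Ω = 205.6∠13.4° Ω.
Step 4 — Power factor: PF = cos(φ) = Re(Z)/|Z| = 200/205.62 = 0.9727.
Step 5 — Type: Im(Z) = 47.75 ⇒ lagging (phase φ = 13.4°).

PF = 0.9727 (lagging, φ = 13.4°)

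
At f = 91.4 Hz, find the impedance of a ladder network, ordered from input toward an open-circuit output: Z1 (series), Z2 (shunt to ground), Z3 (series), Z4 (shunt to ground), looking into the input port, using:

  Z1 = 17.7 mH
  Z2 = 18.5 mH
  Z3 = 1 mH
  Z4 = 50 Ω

Step 1 — Angular frequency: ω = 2π·f = 2π·91.4 = 574.3 rad/s.
Step 2 — Component impedances:
  Z1: Z = jωL = j·574.3·0.0177 = 0 + j10.16 Ω
  Z2: Z = jωL = j·574.3·0.0185 = 0 + j10.62 Ω
  Z3: Z = jωL = j·574.3·0.001 = 0 + j0.5743 Ω
  Z4: Z = R = 50 Ω
Step 3 — Ladder network (open output): work backward from the far end, alternating series and parallel combinations. Z_in = 2.15 + j20.31 Ω = 20.42∠84.0° Ω.

Z = 2.15 + j20.31 Ω = 20.42∠84.0° Ω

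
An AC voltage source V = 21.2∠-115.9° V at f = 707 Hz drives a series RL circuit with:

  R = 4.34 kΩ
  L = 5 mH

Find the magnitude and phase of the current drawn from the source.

Step 1 — Angular frequency: ω = 2π·f = 2π·707 = 4442 rad/s.
Step 2 — Component impedances:
  R: Z = R = 4340 Ω
  L: Z = jωL = j·4442·0.005 = 0 + j22.21 Ω
Step 3 — Series combination: Z_total = R + L = 4340 + j22.21 Ω = 4340∠0.3° Ω.
Step 4 — Source phasor: V = 21.2∠-115.9° V = -9.26 - j19.07 V.
Step 5 — Ohm's law: I = V / Z_total = (-9.26 - j19.07) / (4340 + j22.21) = -0.002156 - j0.004383 A.
Step 6 — Convert to polar: |I| = 0.004885 A, ∠I = -116.2°.

I = 0.004885∠-116.2° A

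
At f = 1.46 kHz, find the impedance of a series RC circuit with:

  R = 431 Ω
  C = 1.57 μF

Step 1 — Angular frequency: ω = 2π·f = 2π·1460 = 9173 rad/s.
Step 2 — Component impedances:
  R: Z = R = 431 Ω
  C: Z = 1/(jωC) = -j/(ω·C) = 0 - j69.43 Ω
Step 3 — Series combination: Z_total = R + C = 431 - j69.43 Ω = 436.6∠-9.2° Ω.

Z = 431 - j69.43 Ω = 436.6∠-9.2° Ω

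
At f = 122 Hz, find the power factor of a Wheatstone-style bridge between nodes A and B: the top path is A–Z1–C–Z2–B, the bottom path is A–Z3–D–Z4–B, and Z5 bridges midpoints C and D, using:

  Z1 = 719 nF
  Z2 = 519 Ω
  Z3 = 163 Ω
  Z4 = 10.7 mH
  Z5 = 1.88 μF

Step 1 — Angular frequency: ω = 2π·f = 2π·122 = 766.5 rad/s.
Step 2 — Component impedances:
  Z1: Z = 1/(jωC) = -j/(ω·C) = 0 - j1814 Ω
  Z2: Z = R = 519 Ω
  Z3: Z = R = 163 Ω
  Z4: Z = jωL = j·766.5·0.0107 = 0 + j8.202 Ω
  Z5: Z = 1/(jωC) = -j/(ω·C) = 0 - j693.9 Ω
Step 3 — Bridge requires nodal analysis (the Z5 bridge couples midpoints C and D, so the two paths cannot be reduced to a simple series/parallel combination). Setting node B to ground and injecting 1 A at node A, the 3-node admittance system at A, C, D solves to V_A = Z_AB = 160.8 - j4.69 Ω = 160.8∠-1.7° Ω.
Step 4 — Power factor: PF = cos(φ) = Re(Z)/|Z| = 160.75/160.82 = 0.9996.
Step 5 — Type: Im(Z) = -4.69 ⇒ leading (phase φ = -1.7°).

PF = 0.9996 (leading, φ = -1.7°)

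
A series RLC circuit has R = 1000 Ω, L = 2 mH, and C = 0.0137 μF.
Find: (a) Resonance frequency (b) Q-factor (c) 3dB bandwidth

Step 1 — Resonance condition Im(Z)=0 gives ω₀ = 1/√(LC).
Step 2 — ω₀ = 1/√(0.002·1.37e-08) = 1.91e+05 rad/s.
Step 3 — f₀ = ω₀/(2π) = 3.04e+04 Hz.
Step 4 — Series Q: Q = ω₀L/R = 1.91e+05·0.002/1000 = 0.3821.
Step 5 — 3dB bandwidth: Δω = ω₀/Q = 5e+05 rad/s; BW = Δω/(2π) = 7.958e+04 Hz.

(a) f₀ = 3.04e+04 Hz  (b) Q = 0.3821  (c) BW = 7.958e+04 Hz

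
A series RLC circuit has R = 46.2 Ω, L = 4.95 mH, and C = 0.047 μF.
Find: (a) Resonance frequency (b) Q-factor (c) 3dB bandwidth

Step 1 — Resonance: ω₀ = 1/√(LC) = 1/√(0.00495·4.7e-08) = 6.556e+04 rad/s.
Step 2 — f₀ = ω₀/(2π) = 1.043e+04 Hz.
Step 3 — Series Q: Q = ω₀L/R = 6.556e+04·0.00495/46.2 = 7.024.
Step 4 — Bandwidth: Δω = ω₀/Q = 9333 rad/s; BW = Δω/(2π) = 1485 Hz.

(a) f₀ = 1.043e+04 Hz  (b) Q = 7.024  (c) BW = 1485 Hz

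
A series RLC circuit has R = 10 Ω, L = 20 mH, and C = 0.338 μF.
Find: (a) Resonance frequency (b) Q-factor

Step 1 — Resonance condition Im(Z)=0 gives ω₀ = 1/√(LC).
Step 2 — ω₀ = 1/√(0.02·3.38e-07) = 1.216e+04 rad/s.
Step 3 — f₀ = ω₀/(2π) = 1936 Hz.
Step 4 — Series Q: Q = ω₀L/R = 1.216e+04·0.02/10 = 24.33.

(a) f₀ = 1936 Hz  (b) Q = 24.33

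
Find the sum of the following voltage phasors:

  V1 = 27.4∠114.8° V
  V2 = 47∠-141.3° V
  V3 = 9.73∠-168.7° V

Step 1 — Convert each phasor to rectangular form:
  V1 = 27.4·(cos(114.8°) + j·sin(114.8°)) = -11.49 + j24.87 V
  V2 = 47·(cos(-141.3°) + j·sin(-141.3°)) = -36.68 - j29.39 V
  V3 = 9.73·(cos(-168.7°) + j·sin(-168.7°)) = -9.541 - j1.907 V
Step 2 — Sum components: V_total = -57.71 - j6.42 V.
Step 3 — Convert to polar: |V_total| = 58.07 V, ∠V_total = -173.7°.

V_total = 58.07∠-173.7° V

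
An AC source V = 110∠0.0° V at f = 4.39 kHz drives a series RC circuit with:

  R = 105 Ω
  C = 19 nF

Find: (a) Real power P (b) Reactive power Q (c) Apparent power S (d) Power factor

Step 1 — Angular frequency: ω = 2π·f = 2π·4390 = 2.758e+04 rad/s.
Step 2 — Component impedances:
  R: Z = R = 105 Ω
  C: Z = 1/(jωC) = -j/(ω·C) = 0 - j1908 Ω
Step 3 — Series combination: Z_total = R + C = 105 - j1908 Ω = 1911∠-86.9° Ω.
Step 4 — Source phasor: V = 110∠0.0° V = 110 V.
Step 5 — Current: I = V / Z = 0.003163 + j0.05747 A = 0.05756∠86.9° A.
Step 6 — Complex power: S = V·I* = 0.3479 - j6.322 VA.
Step 7 — Real power: P = Re(S) = 0.3479 W.
Step 8 — Reactive power: Q = Im(S) = -6.322 VAR.
Step 9 — Apparent power: |S| = 6.332 VA.
Step 10 — Power factor: PF = P/|S| = 0.05495 (leading).

(a) P = 0.3479 W  (b) Q = -6.322 VAR  (c) S = 6.332 VA  (d) PF = 0.05495 (leading)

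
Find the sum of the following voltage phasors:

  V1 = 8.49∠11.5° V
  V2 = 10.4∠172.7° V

Step 1 — Convert each phasor to rectangular form:
  V1 = 8.49·(cos(11.5°) + j·sin(11.5°)) = 8.32 + j1.693 V
  V2 = 10.4·(cos(172.7°) + j·sin(172.7°)) = -10.32 + j1.321 V
Step 2 — Sum components: V_total = -1.996 + j3.014 V.
Step 3 — Convert to polar: |V_total| = 3.615 V, ∠V_total = 123.5°.

V_total = 3.615∠123.5° V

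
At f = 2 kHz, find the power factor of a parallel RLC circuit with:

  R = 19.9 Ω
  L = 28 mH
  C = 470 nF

Step 1 — Angular frequency: ω = 2π·f = 2π·2000 = 1.257e+04 rad/s.
Step 2 — Component impedances:
  R: Z = R = 19.9 Ω
  L: Z = jωL = j·1.257e+04·0.028 = 0 + j351.9 Ω
  C: Z = 1/(jωC) = -j/(ω·C) = 0 - j169.3 Ω
Step 3 — Parallel combination: 1/Z_total = 1/R + 1/L + 1/C; Z_total = 19.83 - j1.209 Ω = 19.86∠-3.5° Ω.
Step 4 — Power factor: PF = cos(φ) = Re(Z)/|Z| = 19.826/19.863 = 0.9981.
Step 5 — Type: Im(Z) = -1.209 ⇒ leading (phase φ = -3.5°).

PF = 0.9981 (leading, φ = -3.5°)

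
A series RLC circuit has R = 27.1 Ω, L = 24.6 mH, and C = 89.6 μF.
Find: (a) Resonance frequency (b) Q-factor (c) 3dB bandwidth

Step 1 — Resonance: ω₀ = 1/√(LC) = 1/√(0.0246·8.96e-05) = 673.6 rad/s.
Step 2 — f₀ = ω₀/(2π) = 107.2 Hz.
Step 3 — Series Q: Q = ω₀L/R = 673.6·0.0246/27.1 = 0.6114.
Step 4 — Bandwidth: Δω = ω₀/Q = 1102 rad/s; BW = Δω/(2π) = 175.3 Hz.

(a) f₀ = 107.2 Hz  (b) Q = 0.6114  (c) BW = 175.3 Hz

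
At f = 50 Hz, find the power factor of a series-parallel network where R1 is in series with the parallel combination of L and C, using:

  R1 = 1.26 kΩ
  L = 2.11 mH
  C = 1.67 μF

Step 1 — Angular frequency: ω = 2π·f = 2π·50 = 314.2 rad/s.
Step 2 — Component impedances:
  R1: Z = R = 1260 Ω
  L: Z = jωL = j·314.2·0.00211 = 0 + j0.6629 Ω
  C: Z = 1/(jωC) = -j/(ω·C) = 0 - j1906 Ω
Step 3 — Parallel branch: L || C = 1/(1/L + 1/C) = 0 + j0.6631 Ω.
Step 4 — Series with R1: Z_total = R1 + (L || C) = 1260 + j0.6631 Ω = 1260∠0.0° Ω.
Step 5 — Power factor: PF = cos(φ) = Re(Z)/|Z| = 1260/1260 = 1.
Step 6 — Type: Im(Z) = 0.6631 ⇒ lagging (phase φ = 0.0°).

PF = 1 (lagging, φ = 0.0°)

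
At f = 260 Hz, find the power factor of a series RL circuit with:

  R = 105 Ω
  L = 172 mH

Step 1 — Angular frequency: ω = 2π·f = 2π·260 = 1634 rad/s.
Step 2 — Component impedances:
  R: Z = R = 105 Ω
  L: Z = jωL = j·1634·0.172 = 0 + j281 Ω
Step 3 — Series combination: Z_total = R + L = 105 + j281 Ω = 300∠69.5° Ω.
Step 4 — Power factor: PF = cos(φ) = Re(Z)/|Z| = 105/300 = 0.35.
Step 5 — Type: Im(Z) = 281 ⇒ lagging (phase φ = 69.5°).

PF = 0.35 (lagging, φ = 69.5°)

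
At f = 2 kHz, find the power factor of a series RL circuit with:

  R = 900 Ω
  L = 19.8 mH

Step 1 — Angular frequency: ω = 2π·f = 2π·2000 = 1.257e+04 rad/s.
Step 2 — Component impedances:
  R: Z = R = 900 Ω
  L: Z = jωL = j·1.257e+04·0.0198 = 0 + j248.8 Ω
Step 3 — Series combination: Z_total = R + L = 900 + j248.8 Ω = 933.8∠15.5° Ω.
Step 4 — Power factor: PF = cos(φ) = Re(Z)/|Z| = 900/933.8 = 0.9638.
Step 5 — Type: Im(Z) = 248.8 ⇒ lagging (phase φ = 15.5°).

PF = 0.9638 (lagging, φ = 15.5°)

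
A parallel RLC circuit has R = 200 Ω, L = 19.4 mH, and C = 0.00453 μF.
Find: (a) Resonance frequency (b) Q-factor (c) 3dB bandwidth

Step 1 — Resonance: ω₀ = 1/√(LC) = 1/√(0.0194·4.53e-09) = 1.067e+05 rad/s.
Step 2 — f₀ = ω₀/(2π) = 1.698e+04 Hz.
Step 3 — Parallel Q: Q = R/(ω₀L) = 200/(1.067e+05·0.0194) = 0.09664.
Step 4 — Bandwidth: Δω = ω₀/Q = 1.104e+06 rad/s; BW = Δω/(2π) = 1.757e+05 Hz.

(a) f₀ = 1.698e+04 Hz  (b) Q = 0.09664  (c) BW = 1.757e+05 Hz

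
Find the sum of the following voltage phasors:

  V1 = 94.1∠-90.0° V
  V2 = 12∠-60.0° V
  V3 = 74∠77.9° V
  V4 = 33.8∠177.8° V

Step 1 — Convert each phasor to rectangular form:
  V1 = 94.1·(cos(-90.0°) + j·sin(-90.0°)) = 0 - j94.1 V
  V2 = 12·(cos(-60.0°) + j·sin(-60.0°)) = 6 - j10.39 V
  V3 = 74·(cos(77.9°) + j·sin(77.9°)) = 15.51 + j72.36 V
  V4 = 33.8·(cos(177.8°) + j·sin(177.8°)) = -33.78 + j1.298 V
Step 2 — Sum components: V_total = -12.26 - j30.84 V.
Step 3 — Convert to polar: |V_total| = 33.19 V, ∠V_total = -111.7°.

V_total = 33.19∠-111.7° V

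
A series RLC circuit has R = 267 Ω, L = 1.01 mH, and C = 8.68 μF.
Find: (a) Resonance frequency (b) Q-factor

Step 1 — Resonance condition Im(Z)=0 gives ω₀ = 1/√(LC).
Step 2 — ω₀ = 1/√(0.00101·8.68e-06) = 1.068e+04 rad/s.
Step 3 — f₀ = ω₀/(2π) = 1700 Hz.
Step 4 — Series Q: Q = ω₀L/R = 1.068e+04·0.00101/267 = 0.0404.

(a) f₀ = 1700 Hz  (b) Q = 0.0404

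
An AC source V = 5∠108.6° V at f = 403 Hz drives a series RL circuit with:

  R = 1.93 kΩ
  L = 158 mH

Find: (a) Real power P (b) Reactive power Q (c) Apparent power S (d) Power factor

Step 1 — Angular frequency: ω = 2π·f = 2π·403 = 2532 rad/s.
Step 2 — Component impedances:
  R: Z = R = 1930 Ω
  L: Z = jωL = j·2532·0.158 = 0 + j400.1 Ω
Step 3 — Series combination: Z_total = R + L = 1930 + j400.1 Ω = 1971∠11.7° Ω.
Step 4 — Source phasor: V = 5∠108.6° V = -1.595 + j4.739 V.
Step 5 — Current: I = V / Z = -0.0003043 + j0.002518 A = 0.002537∠96.9° A.
Step 6 — Complex power: S = V·I* = 0.01242 + j0.002575 VA.
Step 7 — Real power: P = Re(S) = 0.01242 W.
Step 8 — Reactive power: Q = Im(S) = 0.002575 VAR.
Step 9 — Apparent power: |S| = 0.01268 VA.
Step 10 — Power factor: PF = P/|S| = 0.9792 (lagging).

(a) P = 0.01242 W  (b) Q = 0.002575 VAR  (c) S = 0.01268 VA  (d) PF = 0.9792 (lagging)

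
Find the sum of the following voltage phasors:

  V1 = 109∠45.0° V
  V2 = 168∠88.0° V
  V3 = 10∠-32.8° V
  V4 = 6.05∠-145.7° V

Step 1 — Convert each phasor to rectangular form:
  V1 = 109·(cos(45.0°) + j·sin(45.0°)) = 77.07 + j77.07 V
  V2 = 168·(cos(88.0°) + j·sin(88.0°)) = 5.863 + j167.9 V
  V3 = 10·(cos(-32.8°) + j·sin(-32.8°)) = 8.406 - j5.417 V
  V4 = 6.05·(cos(-145.7°) + j·sin(-145.7°)) = -4.998 - j3.409 V
Step 2 — Sum components: V_total = 86.35 + j236.1 V.
Step 3 — Convert to polar: |V_total| = 251.4 V, ∠V_total = 69.9°.

V_total = 251.4∠69.9° V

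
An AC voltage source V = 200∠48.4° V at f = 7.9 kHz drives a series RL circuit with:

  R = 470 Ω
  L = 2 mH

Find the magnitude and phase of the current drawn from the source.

Step 1 — Angular frequency: ω = 2π·f = 2π·7900 = 4.964e+04 rad/s.
Step 2 — Component impedances:
  R: Z = R = 470 Ω
  L: Z = jωL = j·4.964e+04·0.002 = 0 + j99.27 Ω
Step 3 — Series combination: Z_total = R + L = 470 + j99.27 Ω = 480.4∠11.9° Ω.
Step 4 — Source phasor: V = 200∠48.4° V = 132.8 + j149.6 V.
Step 5 — Ohm's law: I = V / Z_total = (132.8 + j149.6) / (470 + j99.27) = 0.3348 + j0.2475 A.
Step 6 — Convert to polar: |I| = 0.4163 A, ∠I = 36.5°.

I = 0.4163∠36.5° A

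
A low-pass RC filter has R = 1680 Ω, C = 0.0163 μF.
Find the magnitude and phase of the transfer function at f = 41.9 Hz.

Step 1 — Angular frequency: ω = 2π·41.9 = 263.3 rad/s.
Step 2 — Transfer function: H(jω) = 1/(1 + jωRC).
Step 3 — Denominator: 1 + jωRC = 1 + j·263.3·1680·1.63e-08 = 1 + j0.007209.
Step 4 — H = 0.9999 - j0.007209.
Step 5 — Magnitude: |H| = 1 (-0.0 dB); phase: φ = -0.4°.

|H| = 1 (-0.0 dB), φ = -0.4°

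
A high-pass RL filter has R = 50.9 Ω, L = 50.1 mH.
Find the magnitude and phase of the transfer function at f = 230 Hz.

Step 1 — Angular frequency: ω = 2π·230 = 1445 rad/s.
Step 2 — Transfer function: H(jω) = jωL/(R + jωL).
Step 3 — Numerator jωL = j·72.4; denominator R + jωL = 50.9 + j72.4.
Step 4 — H = 0.6692 + j0.4705.
Step 5 — Magnitude: |H| = 0.8181 (-1.7 dB); phase: φ = 35.1°.

|H| = 0.8181 (-1.7 dB), φ = 35.1°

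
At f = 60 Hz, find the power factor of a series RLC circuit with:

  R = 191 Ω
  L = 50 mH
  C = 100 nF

Step 1 — Angular frequency: ω = 2π·f = 2π·60 = 377 rad/s.
Step 2 — Component impedances:
  R: Z = R = 191 Ω
  L: Z = jωL = j·377·0.05 = 0 + j18.85 Ω
  C: Z = 1/(jωC) = -j/(ω·C) = 0 - j2.653e+04 Ω
Step 3 — Series combination: Z_total = R + L + C = 191 - j2.651e+04 Ω = 2.651e+04∠-89.6° Ω.
Step 4 — Power factor: PF = cos(φ) = Re(Z)/|Z| = 191/2.651e+04 = 0.007205.
Step 5 — Type: Im(Z) = -2.651e+04 ⇒ leading (phase φ = -89.6°).

PF = 0.007205 (leading, φ = -89.6°)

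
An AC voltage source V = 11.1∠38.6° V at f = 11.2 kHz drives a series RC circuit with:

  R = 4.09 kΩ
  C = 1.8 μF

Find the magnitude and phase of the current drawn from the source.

Step 1 — Angular frequency: ω = 2π·f = 2π·1.12e+04 = 7.037e+04 rad/s.
Step 2 — Component impedances:
  R: Z = R = 4090 Ω
  C: Z = 1/(jωC) = -j/(ω·C) = 0 - j7.895 Ω
Step 3 — Series combination: Z_total = R + C = 4090 - j7.895 Ω = 4090∠-0.1° Ω.
Step 4 — Source phasor: V = 11.1∠38.6° V = 8.675 + j6.925 V.
Step 5 — Ohm's law: I = V / Z_total = (8.675 + j6.925) / (4090 - j7.895) = 0.002118 + j0.001697 A.
Step 6 — Convert to polar: |I| = 0.002714 A, ∠I = 38.7°.

I = 0.002714∠38.7° A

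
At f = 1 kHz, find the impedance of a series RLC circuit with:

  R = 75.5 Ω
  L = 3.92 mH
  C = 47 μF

Step 1 — Angular frequency: ω = 2π·f = 2π·1000 = 6283 rad/s.
Step 2 — Component impedances:
  R: Z = R = 75.5 Ω
  L: Z = jωL = j·6283·0.00392 = 0 + j24.63 Ω
  C: Z = 1/(jωC) = -j/(ω·C) = 0 - j3.386 Ω
Step 3 — Series combination: Z_total = R + L + C = 75.5 + j21.24 Ω = 78.43∠15.7° Ω.

Z = 75.5 + j21.24 Ω = 78.43∠15.7° Ω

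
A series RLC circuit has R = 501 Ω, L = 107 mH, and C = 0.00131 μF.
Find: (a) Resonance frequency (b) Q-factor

Step 1 — Resonance condition Im(Z)=0 gives ω₀ = 1/√(LC).
Step 2 — ω₀ = 1/√(0.107·1.31e-09) = 8.446e+04 rad/s.
Step 3 — f₀ = ω₀/(2π) = 1.344e+04 Hz.
Step 4 — Series Q: Q = ω₀L/R = 8.446e+04·0.107/501 = 18.04.

(a) f₀ = 1.344e+04 Hz  (b) Q = 18.04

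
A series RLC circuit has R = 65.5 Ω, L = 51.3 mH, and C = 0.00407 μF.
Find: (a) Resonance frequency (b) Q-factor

Step 1 — Resonance condition Im(Z)=0 gives ω₀ = 1/√(LC).
Step 2 — ω₀ = 1/√(0.0513·4.07e-09) = 6.921e+04 rad/s.
Step 3 — f₀ = ω₀/(2π) = 1.101e+04 Hz.
Step 4 — Series Q: Q = ω₀L/R = 6.921e+04·0.0513/65.5 = 54.2.

(a) f₀ = 1.101e+04 Hz  (b) Q = 54.2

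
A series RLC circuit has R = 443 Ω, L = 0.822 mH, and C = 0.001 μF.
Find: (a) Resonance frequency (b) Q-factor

Step 1 — Resonance condition Im(Z)=0 gives ω₀ = 1/√(LC).
Step 2 — ω₀ = 1/√(0.000822·1e-09) = 1.103e+06 rad/s.
Step 3 — f₀ = ω₀/(2π) = 1.755e+05 Hz.
Step 4 — Series Q: Q = ω₀L/R = 1.103e+06·0.000822/443 = 2.047.

(a) f₀ = 1.755e+05 Hz  (b) Q = 2.047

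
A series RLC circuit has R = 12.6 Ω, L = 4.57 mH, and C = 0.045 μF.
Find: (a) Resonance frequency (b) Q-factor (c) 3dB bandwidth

Step 1 — Resonance: ω₀ = 1/√(LC) = 1/√(0.00457·4.5e-08) = 6.973e+04 rad/s.
Step 2 — f₀ = ω₀/(2π) = 1.11e+04 Hz.
Step 3 — Series Q: Q = ω₀L/R = 6.973e+04·0.00457/12.6 = 25.29.
Step 4 — Bandwidth: Δω = ω₀/Q = 2757 rad/s; BW = Δω/(2π) = 438.8 Hz.

(a) f₀ = 1.11e+04 Hz  (b) Q = 25.29  (c) BW = 438.8 Hz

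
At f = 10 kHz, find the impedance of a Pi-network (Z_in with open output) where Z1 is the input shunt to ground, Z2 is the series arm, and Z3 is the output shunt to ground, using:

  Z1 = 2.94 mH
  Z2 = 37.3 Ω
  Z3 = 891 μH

Step 1 — Angular frequency: ω = 2π·f = 2π·1e+04 = 6.283e+04 rad/s.
Step 2 — Component impedances:
  Z1: Z = jωL = j·6.283e+04·0.00294 = 0 + j184.7 Ω
  Z2: Z = R = 37.3 Ω
  Z3: Z = jωL = j·6.283e+04·0.000891 = 0 + j55.98 Ω
Step 3 — With open output, the series arm Z2 and the output shunt Z3 appear in series to ground: Z2 + Z3 = 37.3 + j55.98 Ω.
Step 4 — Parallel with input shunt Z1: Z_in = Z1 || (Z2 + Z3) = 21.45 + j46.29 Ω = 51.02∠65.1° Ω.

Z = 21.45 + j46.29 Ω = 51.02∠65.1° Ω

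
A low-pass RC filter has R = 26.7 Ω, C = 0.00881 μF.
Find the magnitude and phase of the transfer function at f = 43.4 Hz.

Step 1 — Angular frequency: ω = 2π·43.4 = 272.7 rad/s.
Step 2 — Transfer function: H(jω) = 1/(1 + jωRC).
Step 3 — Denominator: 1 + jωRC = 1 + j·272.7·26.7·8.81e-09 = 1 + j6.414e-05.
Step 4 — H = 1 - j6.414e-05.
Step 5 — Magnitude: |H| = 1 (-0.0 dB); phase: φ = -0.0°.

|H| = 1 (-0.0 dB), φ = -0.0°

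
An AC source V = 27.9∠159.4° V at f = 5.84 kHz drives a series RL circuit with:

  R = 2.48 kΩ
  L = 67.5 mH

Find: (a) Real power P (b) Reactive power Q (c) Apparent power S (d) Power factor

Step 1 — Angular frequency: ω = 2π·f = 2π·5840 = 3.669e+04 rad/s.
Step 2 — Component impedances:
  R: Z = R = 2480 Ω
  L: Z = jωL = j·3.669e+04·0.0675 = 0 + j2477 Ω
Step 3 — Series combination: Z_total = R + L = 2480 + j2477 Ω = 3505∠45.0° Ω.
Step 4 — Source phasor: V = 27.9∠159.4° V = -26.12 + j9.816 V.
Step 5 — Current: I = V / Z = -0.003293 + j0.007247 A = 0.00796∠114.4° A.
Step 6 — Complex power: S = V·I* = 0.1571 + j0.1569 VA.
Step 7 — Real power: P = Re(S) = 0.1571 W.
Step 8 — Reactive power: Q = Im(S) = 0.1569 VAR.
Step 9 — Apparent power: |S| = 0.2221 VA.
Step 10 — Power factor: PF = P/|S| = 0.7076 (lagging).

(a) P = 0.1571 W  (b) Q = 0.1569 VAR  (c) S = 0.2221 VA  (d) PF = 0.7076 (lagging)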